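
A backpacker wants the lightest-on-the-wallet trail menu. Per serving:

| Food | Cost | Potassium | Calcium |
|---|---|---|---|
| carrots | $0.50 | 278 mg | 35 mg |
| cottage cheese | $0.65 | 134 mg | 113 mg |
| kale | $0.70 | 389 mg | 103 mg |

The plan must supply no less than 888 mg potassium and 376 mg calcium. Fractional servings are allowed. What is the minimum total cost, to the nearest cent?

Check every corner: each single food scaled to meet both minima, and each pair solved so both constraints bind.
carrots only: max(888/278, 376/35) = 10.74 servings → $5.37.
cottage cheese only: max(888/134, 376/113) = 6.627 servings → $4.31.
kale only: max(888/389, 376/103) = 3.65 servings → $2.56.
carrots + cottage cheese with both tight: 1.869 servings and 2.748 servings → $2.72.
carrots + kale: intersection lies outside the first quadrant.
cottage cheese + kale with both tight: 1.817 servings and 1.657 servings → $2.34.
Cheapest feasible corner: $2.34.

$2.34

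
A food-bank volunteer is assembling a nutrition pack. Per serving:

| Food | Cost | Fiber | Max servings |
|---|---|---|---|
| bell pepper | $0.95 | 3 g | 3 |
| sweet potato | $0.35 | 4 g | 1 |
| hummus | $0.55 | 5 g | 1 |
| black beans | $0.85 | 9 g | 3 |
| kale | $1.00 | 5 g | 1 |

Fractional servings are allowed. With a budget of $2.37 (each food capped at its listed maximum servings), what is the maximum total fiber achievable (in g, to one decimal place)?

Fiber per dollar: sweet potato 11.43, black beans 10.59, hummus 9.091, kale 5, bell pepper 3.158.
Take 1 serving of sweet potato: spends $0.35, +4.0 g fiber (running total 4.0 g).
Take 2.376 servings of black beans: spends $2.02, +21.4 g fiber (running total 25.4 g).
Greedy by best ratio exhausts the cost allowance optimally: 25.4 g.

25.4 g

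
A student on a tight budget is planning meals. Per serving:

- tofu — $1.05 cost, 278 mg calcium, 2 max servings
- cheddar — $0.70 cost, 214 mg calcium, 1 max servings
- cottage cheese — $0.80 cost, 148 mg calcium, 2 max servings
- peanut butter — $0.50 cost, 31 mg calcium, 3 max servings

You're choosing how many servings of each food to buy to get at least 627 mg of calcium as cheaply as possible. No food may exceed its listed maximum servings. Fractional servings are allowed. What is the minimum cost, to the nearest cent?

$2.26

Cost per mg of calcium: cheddar $0.0033, tofu $0.0038, cottage cheese $0.0054, peanut butter $0.0161.
Take 1 serving of cheddar: +214.0 mg calcium for $0.70 (total $0.70, still need 413.0 mg).
Take 1.486 servings of tofu: +413.0 mg calcium for $1.56 (total $2.26, still need 0.0 mg).
Filling from the cheapest source first is optimal under one linear minimum: $2.26.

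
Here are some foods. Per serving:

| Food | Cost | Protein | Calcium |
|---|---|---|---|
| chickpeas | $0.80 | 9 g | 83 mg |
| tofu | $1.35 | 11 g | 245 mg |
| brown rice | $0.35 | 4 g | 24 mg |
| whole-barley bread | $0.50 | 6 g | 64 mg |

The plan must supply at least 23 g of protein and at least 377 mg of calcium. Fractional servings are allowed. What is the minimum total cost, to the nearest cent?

$2.36

Compare the cost at each extreme point of the feasible region.
chickpeas only: max(23/9, 377/83) = 4.542 servings → $3.63.
tofu only: max(23/11, 377/245) = 2.091 servings → $2.82.
brown rice only: max(23/4, 377/24) = 15.71 servings → $5.50.
whole-barley bread only: max(23/6, 377/64) = 5.891 servings → $2.95.
chickpeas + tofu with both tight: 1.152 servings and 1.149 servings → $2.47.
chickpeas + brown rice: intersection lies outside the first quadrant.
chickpeas + whole-barley bread: the both-tight solution has a negative serving — not a feasible corner.
tofu + brown rice with both tight: 1.335 servings and 2.078 servings → $2.53.
tofu + whole-barley bread with both tight: 1.031 servings and 1.943 servings → $2.36.
brown rice + whole-barley bread with both targets exact would need a negative amount; discard.
Cheapest feasible corner: $2.36.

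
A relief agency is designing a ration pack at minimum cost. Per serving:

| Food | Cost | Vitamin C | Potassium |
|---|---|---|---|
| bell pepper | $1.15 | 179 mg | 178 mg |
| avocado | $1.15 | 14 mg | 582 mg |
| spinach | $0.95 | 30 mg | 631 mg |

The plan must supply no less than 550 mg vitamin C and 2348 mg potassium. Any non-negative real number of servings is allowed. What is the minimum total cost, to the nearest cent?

Check every corner: each single food scaled to meet both minima, and each pair solved so both constraints bind.
bell pepper only: max(550/179, 2348/178) = 13.19 servings → $15.17.
avocado only: max(550/14, 2348/582) = 39.29 servings → $45.18.
spinach only: max(550/30, 2348/631) = 18.33 servings → $17.42.
bell pepper + avocado with both tight: 2.825 servings and 3.17 servings → $6.89.
bell pepper + spinach with both tight: 2.571 servings and 2.996 servings → $5.80.
avocado + spinach: intersection lies outside the first quadrant.
Cheapest feasible corner: $5.80.

$5.80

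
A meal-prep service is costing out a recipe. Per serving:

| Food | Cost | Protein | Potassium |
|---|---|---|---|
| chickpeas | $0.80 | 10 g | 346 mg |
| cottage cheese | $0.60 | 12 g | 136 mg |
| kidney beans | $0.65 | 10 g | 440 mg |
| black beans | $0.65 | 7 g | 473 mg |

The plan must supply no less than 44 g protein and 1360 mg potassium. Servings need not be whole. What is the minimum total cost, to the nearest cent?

$2.60

Minimising a linear cost over {protein ≥ 44, potassium ≥ 1360, servings ≥ 0} — the optimum is at a vertex, using one or two foods.
chickpeas only: max(44/10, 1360/346) = 4.4 servings → $3.52.
cottage cheese only: max(44/12, 1360/136) = 10 servings → $6.00.
kidney beans only: max(44/10, 1360/440) = 4.4 servings → $2.86.
black beans only: max(44/7, 1360/473) = 6.286 servings → $4.09.
chickpeas + cottage cheese with both tight: 3.702 servings and 0.5817 servings → $3.31.
chickpeas + kidney beans: intersection lies outside the first quadrant.
chickpeas + black beans: the both-tight solution has a negative serving — not a feasible corner.
cottage cheese + kidney beans with both tight: 1.469 servings and 2.637 servings → $2.60.
cottage cheese + black beans with both tight: 2.39 servings and 2.188 servings → $2.86.
kidney beans + black beans: the both-tight solution has a negative serving — not a feasible corner.
So the least-cost plan costs $2.60.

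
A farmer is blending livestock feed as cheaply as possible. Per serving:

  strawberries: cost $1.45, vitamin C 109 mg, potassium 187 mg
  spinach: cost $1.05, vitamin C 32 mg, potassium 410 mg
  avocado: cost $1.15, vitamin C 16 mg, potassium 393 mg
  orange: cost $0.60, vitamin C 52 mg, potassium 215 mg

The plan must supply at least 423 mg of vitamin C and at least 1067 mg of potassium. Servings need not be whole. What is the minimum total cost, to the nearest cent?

For a min-cost LP with two ≥-constraints, a basic feasible solution has at most two positive variables.
strawberries only: max(423/109, 1067/187) = 5.706 servings → $8.27.
spinach only: max(423/32, 1067/410) = 13.22 servings → $13.88.
avocado only: max(423/16, 1067/393) = 26.44 servings → $30.40.
orange only: max(423/52, 1067/215) = 8.135 servings → $4.88.
strawberries + spinach with both tight: 3.599 servings and 0.9611 servings → $6.23.
strawberries + avocado with both tight: 3.744 servings and 0.9337 servings → $6.50.
strawberries + orange with both tight: 2.586 servings and 2.713 servings → $5.38.
spinach + avocado: intersection lies outside the first quadrant.
spinach + orange: the both-tight solution has a negative serving — not a feasible corner.
avocado + orange with both targets exact would need a negative amount; discard.
Cheapest feasible corner: $4.88.

$4.88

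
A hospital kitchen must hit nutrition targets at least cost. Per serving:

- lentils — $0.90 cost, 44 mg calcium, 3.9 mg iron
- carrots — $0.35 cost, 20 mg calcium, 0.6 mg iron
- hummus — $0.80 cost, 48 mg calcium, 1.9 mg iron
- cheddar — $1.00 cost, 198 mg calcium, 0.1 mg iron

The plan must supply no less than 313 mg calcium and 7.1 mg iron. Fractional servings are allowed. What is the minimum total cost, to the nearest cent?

An LP optimum is at a vertex; with two nutrient constraints at most two foods are used. Check each candidate.
lentils only: max(313/44, 7.1/3.9) = 7.114 servings → $6.40.
carrots only: max(313/20, 7.1/0.6) = 15.65 servings → $5.48.
hummus only: max(313/48, 7.1/1.9) = 6.521 servings → $5.22.
cheddar only: max(313/198, 7.1/0.1) = 71 servings → $71.00.
lentils + carrots: the both-tight solution has a negative serving — not a feasible corner.
lentils + hummus: intersection lies outside the first quadrant.
lentils + cheddar with both tight: 1.79 servings and 1.183 servings → $2.79.
carrots + hummus: the both-tight solution has a negative serving — not a feasible corner.
carrots + cheddar with both tight: 11.77 servings and 0.3921 servings → $4.51.
hummus + cheddar with both tight: 3.701 servings and 0.6836 servings → $3.64.
So the least-cost plan costs $2.79.

$2.79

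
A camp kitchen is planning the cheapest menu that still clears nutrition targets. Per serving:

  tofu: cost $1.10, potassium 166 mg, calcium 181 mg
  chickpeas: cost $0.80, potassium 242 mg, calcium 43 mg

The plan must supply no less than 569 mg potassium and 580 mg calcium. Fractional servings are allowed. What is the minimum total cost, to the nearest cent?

$3.62

Minimising a linear cost over {potassium ≥ 569, calcium ≥ 580, servings ≥ 0} — the optimum is at a vertex, using one or two foods.
tofu only: max(569/166, 580/181) = 3.428 servings → $3.77.
chickpeas only: max(569/242, 580/43) = 13.49 servings → $10.79.
tofu + chickpeas with both tight: 3.161 servings and 0.183 servings → $3.62.
Cheapest feasible corner: $3.62.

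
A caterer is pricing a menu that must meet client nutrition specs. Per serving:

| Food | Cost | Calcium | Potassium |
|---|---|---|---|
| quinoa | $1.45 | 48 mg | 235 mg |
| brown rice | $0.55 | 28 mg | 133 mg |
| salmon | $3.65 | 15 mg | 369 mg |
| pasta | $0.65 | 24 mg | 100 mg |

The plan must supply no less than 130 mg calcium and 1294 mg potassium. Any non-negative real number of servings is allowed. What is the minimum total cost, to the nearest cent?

$5.35

The cheapest plan sits at a corner of the feasible region — with two constraints it uses at most two foods.
quinoa only: max(130/48, 1294/235) = 5.506 servings → $7.98.
brown rice only: max(130/28, 1294/133) = 9.729 servings → $5.35.
salmon only: max(130/15, 1294/369) = 8.667 servings → $31.63.
pasta only: max(130/24, 1294/100) = 12.94 servings → $8.41.
quinoa + brown rice with both targets exact would need a negative amount; discard.
quinoa + salmon with both tight: 2.013 servings and 2.225 servings → $11.04.
quinoa + pasta: intersection lies outside the first quadrant.
brown rice + salmon with both tight: 3.426 servings and 2.272 servings → $10.18.
brown rice + pasta: intersection lies outside the first quadrant.
salmon + pasta with both tight: 2.455 servings and 3.883 servings → $11.48.
The minimum over all feasible corners is $5.35.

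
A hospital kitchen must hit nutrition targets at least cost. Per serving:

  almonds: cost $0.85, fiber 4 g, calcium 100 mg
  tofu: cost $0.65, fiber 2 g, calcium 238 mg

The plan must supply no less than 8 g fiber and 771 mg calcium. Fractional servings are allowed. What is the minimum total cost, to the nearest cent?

$2.38

For a min-cost LP with two ≥-constraints, a basic feasible solution has at most two positive variables.
almonds only: max(8/4, 771/100) = 7.71 servings → $6.55.
tofu only: max(8/2, 771/238) = 4 servings → $2.60.
almonds + tofu with both tight: 0.4814 servings and 3.037 servings → $2.38.
So the least-cost plan costs $2.38.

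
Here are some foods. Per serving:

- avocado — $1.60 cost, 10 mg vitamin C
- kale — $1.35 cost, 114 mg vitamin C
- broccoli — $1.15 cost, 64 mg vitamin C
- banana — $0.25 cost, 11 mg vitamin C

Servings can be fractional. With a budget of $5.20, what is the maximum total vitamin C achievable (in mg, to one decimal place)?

Vitamin C per dollar: kale 84.44, broccoli 55.65, banana 44, avocado 6.25.
With no serving limits, spend the whole cost allowance on kale: $5.20 / $1.35 × 114 mg = 439.1 mg.

439.1 mg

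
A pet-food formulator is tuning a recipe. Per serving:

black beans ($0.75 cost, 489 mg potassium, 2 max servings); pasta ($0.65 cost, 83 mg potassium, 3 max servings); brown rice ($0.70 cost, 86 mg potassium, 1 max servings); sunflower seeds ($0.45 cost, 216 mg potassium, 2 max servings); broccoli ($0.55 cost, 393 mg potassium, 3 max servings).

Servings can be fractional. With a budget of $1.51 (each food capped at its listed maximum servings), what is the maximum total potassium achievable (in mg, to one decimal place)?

Potassium per dollar: broccoli 714.5, black beans 652, sunflower seeds 480, pasta 127.7, brown rice 122.9.
Take 2.745 servings of broccoli: spends $1.51, +1079.0 mg potassium (running total 1079.0 mg).
Filling greedily by potassium-per-dollar is optimal for one linear limit, giving 1079.0 mg.

1079.0 mg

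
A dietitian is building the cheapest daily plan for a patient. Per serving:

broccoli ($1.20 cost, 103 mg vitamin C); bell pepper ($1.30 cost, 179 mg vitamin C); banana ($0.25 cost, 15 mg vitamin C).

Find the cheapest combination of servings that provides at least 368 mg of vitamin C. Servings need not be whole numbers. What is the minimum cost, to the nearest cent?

$2.67

Cost per mg of vitamin C: bell pepper $0.0073, broccoli $0.0117, banana $0.0167.
With no serving limits, use only bell pepper: 368 mg / 179 mg = 2.056 servings × $1.30 = $2.67.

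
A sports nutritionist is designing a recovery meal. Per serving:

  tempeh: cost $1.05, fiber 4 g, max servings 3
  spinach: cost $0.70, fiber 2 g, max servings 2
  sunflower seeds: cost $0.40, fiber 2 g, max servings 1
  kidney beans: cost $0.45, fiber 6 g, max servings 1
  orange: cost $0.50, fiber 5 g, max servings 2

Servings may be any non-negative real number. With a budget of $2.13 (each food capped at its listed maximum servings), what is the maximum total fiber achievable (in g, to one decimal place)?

Fiber per dollar: kidney beans 13.33, orange 10, sunflower seeds 5, tempeh 3.81, spinach 2.857.
Take 1 serving of kidney beans: spends $0.45, +6.0 g fiber (running total 6.0 g).
Take 2 servings of orange: spends $1.00, +10.0 g fiber (running total 16.0 g).
Take 1 serving of sunflower seeds: spends $0.40, +2.0 g fiber (running total 18.0 g).
Take 0.2667 servings of tempeh: spends $0.28, +1.1 g fiber (running total 19.1 g).
Greedy by best ratio exhausts the cost allowance optimally: 19.1 g.

19.1 g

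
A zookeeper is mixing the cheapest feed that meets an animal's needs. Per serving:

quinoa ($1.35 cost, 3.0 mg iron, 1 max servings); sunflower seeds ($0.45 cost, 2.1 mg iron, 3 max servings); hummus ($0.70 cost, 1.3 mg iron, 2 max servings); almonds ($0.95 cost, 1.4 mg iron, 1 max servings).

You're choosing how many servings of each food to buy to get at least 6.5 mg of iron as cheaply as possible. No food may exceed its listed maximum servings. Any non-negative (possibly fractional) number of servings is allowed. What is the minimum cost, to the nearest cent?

$1.44

Cost per mg of iron: sunflower seeds $0.2143, quinoa $0.4500, hummus $0.5385, almonds $0.6786.
Take 3 servings of sunflower seeds: +6.3 mg iron for $1.35 (total $1.35, still need 0.2 mg).
Take 0.06667 servings of quinoa: +0.2 mg iron for $0.09 (total $1.44, still need 0.0 mg).
Greedy by cheapest-per-mg is optimal for a single linear constraint, so the minimum cost is $1.44.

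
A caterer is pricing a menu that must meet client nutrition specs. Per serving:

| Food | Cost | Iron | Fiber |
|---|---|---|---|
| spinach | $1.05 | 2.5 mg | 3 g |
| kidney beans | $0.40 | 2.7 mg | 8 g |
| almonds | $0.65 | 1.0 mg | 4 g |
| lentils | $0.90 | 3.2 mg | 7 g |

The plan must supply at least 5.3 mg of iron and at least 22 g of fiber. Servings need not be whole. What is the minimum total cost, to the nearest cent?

spinach only: max(5.3/2.5, 22/3) = 7.333 servings → $7.70.
kidney beans only: max(5.3/2.7, 22/8) = 2.75 servings → $1.10.
almonds only: max(5.3/1.0, 22/4) = 5.5 servings → $3.58.
lentils only: max(5.3/3.2, 22/7) = 3.143 servings → $2.83.
spinach + kidney beans: intersection lies outside the first quadrant.
spinach + almonds with both targets exact would need a negative amount; discard.
spinach + lentils with both targets exact would need a negative amount; discard.
kidney beans + almonds: the both-tight solution has a negative serving — not a feasible corner.
kidney beans + lentils: intersection lies outside the first quadrant.
almonds + lentils: intersection lies outside the first quadrant.
The minimum over all feasible corners is $1.10.

$1.10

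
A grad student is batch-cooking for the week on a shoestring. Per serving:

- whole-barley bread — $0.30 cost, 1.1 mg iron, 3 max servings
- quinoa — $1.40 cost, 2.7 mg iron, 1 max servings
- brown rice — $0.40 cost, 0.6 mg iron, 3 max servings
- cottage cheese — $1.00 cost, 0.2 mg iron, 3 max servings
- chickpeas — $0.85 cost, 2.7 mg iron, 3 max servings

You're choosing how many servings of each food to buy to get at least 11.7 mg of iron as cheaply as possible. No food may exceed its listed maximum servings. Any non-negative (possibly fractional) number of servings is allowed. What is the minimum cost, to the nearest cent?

Cost per mg of iron: whole-barley bread $0.2727, chickpeas $0.3148, quinoa $0.5185, brown rice $0.6667, cottage cheese $5.0000.
Take 3 servings of whole-barley bread: +3.3 mg iron for $0.90 (total $0.90, still need 8.4 mg).
Take 3 servings of chickpeas: +8.1 mg iron for $2.55 (total $3.45, still need 0.3 mg).
Take 0.1111 servings of quinoa: +0.3 mg iron for $0.16 (total $3.61, still need 0.0 mg).
Greedy by cheapest-per-mg is optimal for a single linear constraint, so the minimum cost is $3.61.

$3.61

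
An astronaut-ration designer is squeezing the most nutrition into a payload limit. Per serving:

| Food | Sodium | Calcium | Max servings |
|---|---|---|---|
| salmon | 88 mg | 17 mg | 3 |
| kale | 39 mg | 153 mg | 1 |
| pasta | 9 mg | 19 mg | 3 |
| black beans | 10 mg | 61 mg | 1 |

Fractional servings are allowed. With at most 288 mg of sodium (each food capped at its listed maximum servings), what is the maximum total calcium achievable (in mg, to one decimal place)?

312.0 mg

Calcium per mg sodium: black beans 6.1, kale 3.923, pasta 2.111, salmon 0.1932.
Take 1 serving of black beans: uses 10 mg sodium, +61.0 mg calcium (running total 61.0 mg).
Take 1 serving of kale: uses 39 mg sodium, +153.0 mg calcium (running total 214.0 mg).
Take 3 servings of pasta: uses 27 mg sodium, +57.0 mg calcium (running total 271.0 mg).
Take 2.409 servings of salmon: uses 212 mg sodium, +41.0 mg calcium (running total 312.0 mg).
Filling greedily by calcium-per-mg sodium is optimal for one linear limit, giving 312.0 mg.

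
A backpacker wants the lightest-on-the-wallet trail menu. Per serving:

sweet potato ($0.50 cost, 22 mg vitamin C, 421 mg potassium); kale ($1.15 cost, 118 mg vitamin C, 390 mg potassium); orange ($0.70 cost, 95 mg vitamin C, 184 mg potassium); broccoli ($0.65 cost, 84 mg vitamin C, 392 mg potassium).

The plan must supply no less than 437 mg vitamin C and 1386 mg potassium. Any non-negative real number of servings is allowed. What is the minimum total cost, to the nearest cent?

The cheapest plan sits at a corner of the feasible region — with two constraints it uses at most two foods.
sweet potato only: max(437/22, 1386/421) = 19.86 servings → $9.93.
kale only: max(437/118, 1386/390) = 3.703 servings → $4.26.
orange only: max(437/95, 1386/184) = 7.533 servings → $5.27.
broccoli only: max(437/84, 1386/392) = 5.202 servings → $3.38.
sweet potato + kale: intersection lies outside the first quadrant.
sweet potato + orange with both tight: 1.426 servings and 4.27 servings → $3.70.
sweet potato + broccoli with both targets exact would need a negative amount; discard.
kale + orange with both tight: 3.342 servings and 0.4487 servings → $4.16.
kale + broccoli with both targets exact would need a negative amount; discard.
orange + broccoli with both tight: 2.519 servings and 2.353 servings → $3.29.
Cheapest feasible corner: $3.29.

$3.29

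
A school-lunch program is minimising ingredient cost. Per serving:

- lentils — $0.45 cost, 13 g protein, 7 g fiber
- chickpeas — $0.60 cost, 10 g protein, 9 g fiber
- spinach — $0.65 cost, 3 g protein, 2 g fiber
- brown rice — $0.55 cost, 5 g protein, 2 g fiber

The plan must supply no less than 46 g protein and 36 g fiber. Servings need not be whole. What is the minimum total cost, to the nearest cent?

$2.31

An LP optimum is at a vertex; with two nutrient constraints at most two foods are used. Check each candidate.
lentils only: max(46/13, 36/7) = 5.143 servings → $2.31.
chickpeas only: max(46/10, 36/9) = 4.6 servings → $2.76.
spinach only: max(46/3, 36/2) = 18 servings → $11.70.
brown rice only: max(46/5, 36/2) = 18 servings → $9.90.
lentils + chickpeas with both tight: 1.149 servings and 3.106 servings → $2.38.
lentils + spinach: intersection lies outside the first quadrant.
lentils + brown rice with both targets exact would need a negative amount; discard.
chickpeas + spinach with both tight: 2.286 servings and 7.714 servings → $6.39.
chickpeas + brown rice with both tight: 3.52 servings and 2.16 servings → $3.30.
spinach + brown rice: intersection lies outside the first quadrant.
The minimum over all feasible corners is $2.31.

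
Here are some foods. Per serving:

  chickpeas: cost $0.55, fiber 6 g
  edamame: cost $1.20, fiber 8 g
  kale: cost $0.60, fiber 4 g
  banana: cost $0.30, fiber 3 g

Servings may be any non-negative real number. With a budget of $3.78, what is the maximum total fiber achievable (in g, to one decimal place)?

41.2 g

Fiber per dollar: chickpeas 10.91, banana 10, edamame 6.667, kale 6.667.
With no serving limits, spend the whole cost allowance on chickpeas: $3.78 / $0.55 × 6 g = 41.2 g.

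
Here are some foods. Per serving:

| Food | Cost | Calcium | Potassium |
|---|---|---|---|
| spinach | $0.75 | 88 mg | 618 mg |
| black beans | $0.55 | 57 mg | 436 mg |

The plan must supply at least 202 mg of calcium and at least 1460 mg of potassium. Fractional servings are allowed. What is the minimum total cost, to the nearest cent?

$1.77

An LP optimum is at a vertex; with two nutrient constraints at most two foods are used. Check each candidate.
spinach only: max(202/88, 1460/618) = 2.362 servings → $1.77.
black beans only: max(202/57, 1460/436) = 3.544 servings → $1.95.
spinach + black beans with both tight: 1.544 servings and 1.16 servings → $1.80.
So the least-cost plan costs $1.77.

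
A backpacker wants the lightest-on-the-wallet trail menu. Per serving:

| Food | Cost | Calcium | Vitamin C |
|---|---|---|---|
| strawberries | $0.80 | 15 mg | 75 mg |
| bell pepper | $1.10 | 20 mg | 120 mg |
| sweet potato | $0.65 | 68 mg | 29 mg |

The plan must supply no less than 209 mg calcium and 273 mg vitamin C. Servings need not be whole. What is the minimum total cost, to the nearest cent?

strawberries only: max(209/15, 273/75) = 13.93 servings → $11.15.
bell pepper only: max(209/20, 273/120) = 10.45 servings → $11.49.
sweet potato only: max(209/68, 273/29) = 9.414 servings → $6.12.
strawberries + bell pepper with both targets exact would need a negative amount; discard.
strawberries + sweet potato with both tight: 2.68 servings and 2.482 servings → $3.76.
bell pepper + sweet potato with both tight: 1.649 servings and 2.588 servings → $3.50.
The minimum over all feasible corners is $3.50.

$3.50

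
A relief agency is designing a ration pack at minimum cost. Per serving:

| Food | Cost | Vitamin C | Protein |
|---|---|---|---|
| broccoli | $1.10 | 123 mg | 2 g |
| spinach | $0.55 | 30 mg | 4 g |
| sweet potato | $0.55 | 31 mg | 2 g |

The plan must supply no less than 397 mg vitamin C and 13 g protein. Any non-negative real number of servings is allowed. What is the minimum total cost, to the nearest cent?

Check every corner: each single food scaled to meet both minima, and each pair solved so both constraints bind.
broccoli only: max(397/123, 13/2) = 6.5 servings → $7.15.
spinach only: max(397/30, 13/4) = 13.23 servings → $7.28.
sweet potato only: max(397/31, 13/2) = 12.81 servings → $7.04.
broccoli + spinach with both tight: 2.773 servings and 1.863 servings → $4.08.
broccoli + sweet potato with both tight: 2.125 servings and 4.375 servings → $4.74.
spinach + sweet potato: intersection lies outside the first quadrant.
So the least-cost plan costs $4.08.

$4.08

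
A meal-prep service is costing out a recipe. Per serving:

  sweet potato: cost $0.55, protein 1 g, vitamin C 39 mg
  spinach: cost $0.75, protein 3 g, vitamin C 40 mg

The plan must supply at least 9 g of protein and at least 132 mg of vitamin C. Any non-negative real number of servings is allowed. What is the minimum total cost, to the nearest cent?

For a min-cost LP with two ≥-constraints, a basic feasible solution has at most two positive variables.
sweet potato only: max(9/1, 132/39) = 9 servings → $4.95.
spinach only: max(9/3, 132/40) = 3.3 servings → $2.48.
sweet potato + spinach with both tight: 0.4675 servings and 2.844 servings → $2.39.
Cheapest feasible corner: $2.39.

$2.39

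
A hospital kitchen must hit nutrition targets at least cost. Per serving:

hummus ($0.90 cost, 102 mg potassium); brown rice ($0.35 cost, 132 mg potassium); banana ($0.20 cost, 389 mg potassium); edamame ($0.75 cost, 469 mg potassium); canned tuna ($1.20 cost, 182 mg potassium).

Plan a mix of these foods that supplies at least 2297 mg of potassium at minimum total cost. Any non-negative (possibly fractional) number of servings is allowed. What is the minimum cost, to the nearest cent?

$1.18

Cost per mg of potassium: banana $0.0005, edamame $0.0016, brown rice $0.0027, canned tuna $0.0066, hummus $0.0088.
With no serving limits, use only banana: 2297 mg / 389 mg = 5.905 servings × $0.20 = $1.18.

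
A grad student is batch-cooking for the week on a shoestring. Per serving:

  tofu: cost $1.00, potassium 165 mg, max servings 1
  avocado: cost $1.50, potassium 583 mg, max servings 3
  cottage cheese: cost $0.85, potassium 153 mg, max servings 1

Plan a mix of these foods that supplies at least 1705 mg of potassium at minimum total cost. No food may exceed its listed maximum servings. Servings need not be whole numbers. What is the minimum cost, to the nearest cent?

Cost per mg of potassium: avocado $0.0026, cottage cheese $0.0056, tofu $0.0061.
Take 2.925 servings of avocado: +1705.0 mg potassium for $4.39 (total $4.39, still need 0.0 mg).
Greedy by cheapest-per-mg is optimal for a single linear constraint, so the minimum cost is $4.39.

$4.39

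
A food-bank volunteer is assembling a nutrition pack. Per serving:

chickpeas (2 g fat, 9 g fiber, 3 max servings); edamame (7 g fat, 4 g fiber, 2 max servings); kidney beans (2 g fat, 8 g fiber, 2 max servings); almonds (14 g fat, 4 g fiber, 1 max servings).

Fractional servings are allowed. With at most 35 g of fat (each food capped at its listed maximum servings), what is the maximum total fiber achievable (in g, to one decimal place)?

54.1 g

Fiber per g fat: chickpeas 4.5, kidney beans 4, edamame 0.5714, almonds 0.2857.
Take 3 servings of chickpeas: uses 6 g fat, +27.0 g fiber (running total 27.0 g).
Take 2 servings of kidney beans: uses 4 g fat, +16.0 g fiber (running total 43.0 g).
Take 2 servings of edamame: uses 14 g fat, +8.0 g fiber (running total 51.0 g).
Take 0.7857 servings of almonds: uses 11 g fat, +3.1 g fiber (running total 54.1 g).
Greedy by best ratio exhausts the fat allowance optimally: 54.1 g.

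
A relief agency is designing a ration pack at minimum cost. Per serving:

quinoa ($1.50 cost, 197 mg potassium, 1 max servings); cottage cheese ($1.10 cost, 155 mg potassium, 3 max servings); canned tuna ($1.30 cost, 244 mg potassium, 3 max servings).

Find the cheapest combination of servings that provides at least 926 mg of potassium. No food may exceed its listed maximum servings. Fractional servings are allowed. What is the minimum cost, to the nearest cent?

Cost per mg of potassium: canned tuna $0.0053, cottage cheese $0.0071, quinoa $0.0076.
Take 3 servings of canned tuna: +732.0 mg potassium for $3.90 (total $3.90, still need 194.0 mg).
Take 1.252 servings of cottage cheese: +194.0 mg potassium for $1.38 (total $5.28, still need 0.0 mg).
Filling from the cheapest source first is optimal under one linear minimum: $5.28.

$5.28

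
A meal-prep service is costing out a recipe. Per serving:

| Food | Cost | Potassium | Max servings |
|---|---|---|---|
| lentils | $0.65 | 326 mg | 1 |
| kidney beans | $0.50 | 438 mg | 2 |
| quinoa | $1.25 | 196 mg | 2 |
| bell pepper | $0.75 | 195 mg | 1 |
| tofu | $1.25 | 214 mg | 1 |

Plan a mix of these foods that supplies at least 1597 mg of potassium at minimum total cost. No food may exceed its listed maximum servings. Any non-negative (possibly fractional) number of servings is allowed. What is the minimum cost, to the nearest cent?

Cost per mg of potassium: kidney beans $0.0011, lentils $0.0020, bell pepper $0.0038, tofu $0.0058, quinoa $0.0064.
Take 2 servings of kidney beans: +876.0 mg potassium for $1.00 (total $1.00, still need 721.0 mg).
Take 1 serving of lentils: +326.0 mg potassium for $0.65 (total $1.65, still need 395.0 mg).
Take 1 serving of bell pepper: +195.0 mg potassium for $0.75 (total $2.40, still need 200.0 mg).
Take 0.9346 servings of tofu: +200.0 mg potassium for $1.17 (total $3.57, still need 0.0 mg).
Greedy by cheapest-per-mg is optimal for a single linear constraint, so the minimum cost is $3.57.

$3.57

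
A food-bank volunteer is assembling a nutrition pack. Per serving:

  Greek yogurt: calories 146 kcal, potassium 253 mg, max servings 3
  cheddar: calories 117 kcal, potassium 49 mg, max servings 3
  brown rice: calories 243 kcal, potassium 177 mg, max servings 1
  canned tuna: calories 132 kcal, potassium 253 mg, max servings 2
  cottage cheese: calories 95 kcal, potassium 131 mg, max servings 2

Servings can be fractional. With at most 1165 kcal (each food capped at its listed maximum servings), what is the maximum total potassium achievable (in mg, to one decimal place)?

1716.6 mg

Potassium per kcal: canned tuna 1.917, Greek yogurt 1.733, cottage cheese 1.379, brown rice 0.7284, cheddar 0.4188.
Take 2 servings of canned tuna: uses 264 kcal, +506.0 mg potassium (running total 506.0 mg).
Take 3 servings of Greek yogurt: uses 438 kcal, +759.0 mg potassium (running total 1265.0 mg).
Take 2 servings of cottage cheese: uses 190 kcal, +262.0 mg potassium (running total 1527.0 mg).
Take 1 serving of brown rice: uses 243 kcal, +177.0 mg potassium (running total 1704.0 mg).
Take 0.2564 servings of cheddar: uses 30 kcal, +12.6 mg potassium (running total 1716.6 mg).
Greedy by best ratio exhausts the calories allowance optimally: 1716.6 mg.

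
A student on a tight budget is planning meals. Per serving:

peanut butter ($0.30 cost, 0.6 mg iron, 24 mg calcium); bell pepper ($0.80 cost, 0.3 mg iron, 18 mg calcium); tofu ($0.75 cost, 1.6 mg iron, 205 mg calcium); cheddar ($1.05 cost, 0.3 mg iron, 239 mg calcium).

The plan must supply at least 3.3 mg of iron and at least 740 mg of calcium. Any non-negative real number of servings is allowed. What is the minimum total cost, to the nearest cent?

A basic optimal solution has at most two foods positive. Try each food alone and each pair with both targets met exactly.
peanut butter only: max(3.3/0.6, 740/24) = 30.83 servings → $9.25.
bell pepper only: max(3.3/0.3, 740/18) = 41.11 servings → $32.89.
tofu only: max(3.3/1.6, 740/205) = 3.61 servings → $2.71.
cheddar only: max(3.3/0.3, 740/239) = 11 servings → $11.55.
peanut butter + bell pepper: intersection lies outside the first quadrant.
peanut butter + tofu with both targets exact would need a negative amount; discard.
peanut butter + cheddar with both tight: 4.161 servings and 2.678 servings → $4.06.
bell pepper + tofu with both targets exact would need a negative amount; discard.
bell pepper + cheddar with both tight: 8.548 servings and 2.452 servings → $9.41.
tofu + cheddar with both tight: 1.766 servings and 1.581 servings → $2.99.
The minimum over all feasible corners is $2.71.

$2.71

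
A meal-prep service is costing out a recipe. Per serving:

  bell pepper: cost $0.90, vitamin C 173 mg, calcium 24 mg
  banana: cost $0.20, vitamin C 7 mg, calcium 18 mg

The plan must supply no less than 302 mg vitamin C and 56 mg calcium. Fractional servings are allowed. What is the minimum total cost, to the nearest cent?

$1.71

bell pepper only: max(302/173, 56/24) = 2.333 servings → $2.10.
banana only: max(302/7, 56/18) = 43.14 servings → $8.63.
bell pepper + banana with both tight: 1.712 servings and 0.8282 servings → $1.71.
Cheapest feasible corner: $1.71.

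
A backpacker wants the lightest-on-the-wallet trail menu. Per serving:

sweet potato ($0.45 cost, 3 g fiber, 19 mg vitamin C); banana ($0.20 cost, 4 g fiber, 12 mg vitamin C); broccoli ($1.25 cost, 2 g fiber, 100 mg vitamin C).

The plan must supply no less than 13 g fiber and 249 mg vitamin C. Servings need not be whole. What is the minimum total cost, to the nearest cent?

A basic optimal solution has at most two foods positive. Try each food alone and each pair with both targets met exactly.
sweet potato only: max(13/3, 249/19) = 13.11 servings → $5.90.
banana only: max(13/4, 249/12) = 20.75 servings → $4.15.
broccoli only: max(13/2, 249/100) = 6.5 servings → $8.12.
sweet potato + banana: intersection lies outside the first quadrant.
sweet potato + broccoli with both tight: 3.061 servings and 1.908 servings → $3.76.
banana + broccoli with both tight: 2.133 servings and 2.234 servings → $3.22.
So the least-cost plan costs $3.22.

$3.22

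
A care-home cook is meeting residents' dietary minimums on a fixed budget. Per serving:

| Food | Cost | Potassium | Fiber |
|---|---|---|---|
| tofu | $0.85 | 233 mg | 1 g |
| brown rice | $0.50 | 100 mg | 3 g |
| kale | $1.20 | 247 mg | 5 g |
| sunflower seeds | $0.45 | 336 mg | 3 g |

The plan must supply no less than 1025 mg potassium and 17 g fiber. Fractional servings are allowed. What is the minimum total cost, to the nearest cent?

tofu only: max(1025/233, 17/1) = 17 servings → $14.45.
brown rice only: max(1025/100, 17/3) = 10.25 servings → $5.12.
kale only: max(1025/247, 17/5) = 4.15 servings → $4.98.
sunflower seeds only: max(1025/336, 17/3) = 5.667 servings → $2.55.
tofu + brown rice with both tight: 2.295 servings and 4.902 servings → $4.40.
tofu + kale with both tight: 1.009 servings and 3.198 servings → $4.70.
tofu + sunflower seeds with both targets exact would need a negative amount; discard.
brown rice + kale with both targets exact would need a negative amount; discard.
brown rice + sunflower seeds with both tight: 3.725 servings and 1.942 servings → $2.74.
kale + sunflower seeds with both tight: 2.808 servings and 0.9862 servings → $3.81.
The minimum over all feasible corners is $2.55.

$2.55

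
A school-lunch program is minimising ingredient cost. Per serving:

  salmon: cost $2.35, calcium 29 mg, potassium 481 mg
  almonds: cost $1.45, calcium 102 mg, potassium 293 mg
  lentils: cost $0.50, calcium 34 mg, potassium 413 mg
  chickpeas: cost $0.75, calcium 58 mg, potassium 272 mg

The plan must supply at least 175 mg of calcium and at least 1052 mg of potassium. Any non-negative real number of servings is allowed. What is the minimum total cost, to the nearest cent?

$2.32

For a min-cost LP with two ≥-constraints, a basic feasible solution has at most two positive variables.
salmon only: max(175/29, 1052/481) = 6.034 servings → $14.18.
almonds only: max(175/102, 1052/293) = 3.59 servings → $5.21.
lentils only: max(175/34, 1052/413) = 5.147 servings → $2.57.
chickpeas only: max(175/58, 1052/272) = 3.868 servings → $2.90.
salmon + almonds with both tight: 1.381 servings and 1.323 servings → $5.16.
salmon + lentils with both targets exact would need a negative amount; discard.
salmon + chickpeas with both tight: 0.6705 servings and 2.682 servings → $3.59.
almonds + lentils with both tight: 1.135 servings and 1.742 servings → $2.52.
almonds + chickpeas with both targets exact would need a negative amount; discard.
lentils + chickpeas with both tight: 0.9123 servings and 2.482 servings → $2.32.
Cheapest feasible corner: $2.32.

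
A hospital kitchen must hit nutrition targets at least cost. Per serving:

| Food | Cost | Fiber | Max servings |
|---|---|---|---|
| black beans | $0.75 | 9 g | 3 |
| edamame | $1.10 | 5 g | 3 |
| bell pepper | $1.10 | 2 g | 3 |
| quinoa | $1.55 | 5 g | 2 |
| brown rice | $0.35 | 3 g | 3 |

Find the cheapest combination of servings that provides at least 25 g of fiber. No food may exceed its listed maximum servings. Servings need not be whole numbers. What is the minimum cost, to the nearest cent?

Cost per g of fiber: black beans $0.0833, brown rice $0.1167, edamame $0.2200, quinoa $0.3100, bell pepper $0.5500.
Take 2.778 servings of black beans: +25.0 g fiber for $2.08 (total $2.08, still need 0.0 g).
Greedy by cheapest-per-g is optimal for a single linear constraint, so the minimum cost is $2.08.

$2.08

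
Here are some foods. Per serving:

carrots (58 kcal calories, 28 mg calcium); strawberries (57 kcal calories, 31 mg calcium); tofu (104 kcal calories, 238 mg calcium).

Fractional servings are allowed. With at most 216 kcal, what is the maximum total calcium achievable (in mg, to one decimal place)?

494.3 mg

Calcium per kcal: tofu 2.288, strawberries 0.5439, carrots 0.4828.
With no serving limits, spend the whole calories allowance on tofu: 216 kcal / 104 kcal × 238 mg = 494.3 mg.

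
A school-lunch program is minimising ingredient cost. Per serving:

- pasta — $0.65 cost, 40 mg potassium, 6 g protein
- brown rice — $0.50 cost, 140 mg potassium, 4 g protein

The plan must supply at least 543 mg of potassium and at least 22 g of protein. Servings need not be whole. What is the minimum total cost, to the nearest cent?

This is a tiny linear program; its minimum lies at a vertex of the feasible set. List the vertices and price them.
pasta only: max(543/40, 22/6) = 13.57 servings → $8.82.
brown rice only: max(543/140, 22/4) = 5.5 servings → $2.75.
pasta + brown rice with both tight: 1.335 servings and 3.497 servings → $2.62.
The minimum over all feasible corners is $2.62.

$2.62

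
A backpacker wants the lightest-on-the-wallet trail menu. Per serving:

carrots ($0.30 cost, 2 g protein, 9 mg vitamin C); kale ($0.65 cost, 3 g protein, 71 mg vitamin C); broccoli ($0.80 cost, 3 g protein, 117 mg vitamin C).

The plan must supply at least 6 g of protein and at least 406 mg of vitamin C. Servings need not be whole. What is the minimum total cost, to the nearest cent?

Compare the cost at each extreme point of the feasible region.
carrots only: max(6/2, 406/9) = 45.11 servings → $13.53.
kale only: max(6/3, 406/71) = 5.718 servings → $3.72.
broccoli only: max(6/3, 406/117) = 3.47 servings → $2.78.
carrots + kale with both targets exact would need a negative amount; discard.
carrots + broccoli: intersection lies outside the first quadrant.
kale + broccoli with both targets exact would need a negative amount; discard.
Cheapest feasible corner: $2.78.

$2.78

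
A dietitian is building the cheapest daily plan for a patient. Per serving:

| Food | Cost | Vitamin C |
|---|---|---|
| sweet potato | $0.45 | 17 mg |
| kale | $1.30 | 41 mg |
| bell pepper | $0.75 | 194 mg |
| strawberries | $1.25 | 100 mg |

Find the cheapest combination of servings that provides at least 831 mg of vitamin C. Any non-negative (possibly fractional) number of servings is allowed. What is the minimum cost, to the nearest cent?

Cost per mg of vitamin C: bell pepper $0.0039, strawberries $0.0125, sweet potato $0.0265, kale $0.0317.
With no serving limits, use only bell pepper: 831 mg / 194 mg = 4.284 servings × $0.75 = $3.21.

$3.21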